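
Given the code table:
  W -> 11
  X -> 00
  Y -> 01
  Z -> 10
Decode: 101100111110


Decoding:
10 -> Z
11 -> W
00 -> X
11 -> W
11 -> W
10 -> Z


Result: ZWXWWZ


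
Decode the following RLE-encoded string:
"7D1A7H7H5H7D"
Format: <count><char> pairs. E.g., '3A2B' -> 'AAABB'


Expanding each <count><char> pair:
  7D -> 'DDDDDDD'
  1A -> 'A'
  7H -> 'HHHHHHH'
  7H -> 'HHHHHHH'
  5H -> 'HHHHH'
  7D -> 'DDDDDDD'

Decoded = DDDDDDDAHHHHHHHHHHHHHHHHHHHDDDDDDD


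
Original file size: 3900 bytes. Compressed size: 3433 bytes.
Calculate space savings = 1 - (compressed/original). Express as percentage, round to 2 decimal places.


ratio = compressed/original = 3433/3900 = 0.880256
savings = 1 - ratio = 1 - 0.880256 = 0.119744
as a percentage: 0.119744 * 100 = 11.97%

Space savings = 1 - 3433/3900 = 11.97%


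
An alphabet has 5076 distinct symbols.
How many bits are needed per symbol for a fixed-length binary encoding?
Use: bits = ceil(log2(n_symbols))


log2(5076) = 12.3095
Bracket: 2^12 = 4096 < 5076 <= 2^13 = 8192
So ceil(log2(5076)) = 13

bits = ceil(log2(5076)) = ceil(12.3095) = 13 bits


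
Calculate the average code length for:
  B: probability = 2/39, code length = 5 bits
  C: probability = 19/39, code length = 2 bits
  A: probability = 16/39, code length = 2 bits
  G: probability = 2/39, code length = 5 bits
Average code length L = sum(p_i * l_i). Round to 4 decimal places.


Weighted contributions p_i * l_i:
  B: (2/39) * 5 = 10/39
  C: (19/39) * 2 = 38/39
  A: (16/39) * 2 = 32/39
  G: (2/39) * 5 = 10/39
Sum = (10 + 38 + 32 + 10)/39 = 90/39

L = 90/39 = 2.3077 bits/symbol


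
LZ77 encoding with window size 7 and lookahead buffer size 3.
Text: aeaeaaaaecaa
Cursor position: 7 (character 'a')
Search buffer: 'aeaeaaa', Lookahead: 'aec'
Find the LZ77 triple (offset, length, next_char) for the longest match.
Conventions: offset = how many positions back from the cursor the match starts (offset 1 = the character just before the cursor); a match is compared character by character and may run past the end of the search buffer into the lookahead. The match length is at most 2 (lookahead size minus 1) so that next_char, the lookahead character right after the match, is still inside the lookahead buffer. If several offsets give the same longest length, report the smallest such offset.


Try each offset into the search buffer:
  offset=1 (pos 6, char 'a'): match length 1
  offset=2 (pos 5, char 'a'): match length 1
  offset=3 (pos 4, char 'a'): match length 1
  offset=4 (pos 3, char 'e'): match length 0
  offset=5 (pos 2, char 'a'): match length 2
  offset=6 (pos 1, char 'e'): match length 0
  offset=7 (pos 0, char 'a'): match length 2
Longest match has length 2, found at offsets 5, 7; take the smallest, offset 5.
next_char = character at position 7 + 2 = 9 -> 'c'

Best match: offset=5, length=2 (matching 'ae' starting at position 2)
LZ77 triple: (5, 2, 'c')


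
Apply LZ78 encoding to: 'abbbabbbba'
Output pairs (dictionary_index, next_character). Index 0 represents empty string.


LZ78 encoding steps:
Dictionary: {0: ''}
Step 1: w='' (idx 0), next='a' -> output (0, 'a'), add 'a' as idx 1
Step 2: w='' (idx 0), next='b' -> output (0, 'b'), add 'b' as idx 2
Step 3: w='b' (idx 2), next='b' -> output (2, 'b'), add 'bb' as idx 3
Step 4: w='a' (idx 1), next='b' -> output (1, 'b'), add 'ab' as idx 4
Step 5: w='bb' (idx 3), next='b' -> output (3, 'b'), add 'bbb' as idx 5
Step 6: w='a' (idx 1), end of input -> output (1, '')


Encoded: [(0, 'a'), (0, 'b'), (2, 'b'), (1, 'b'), (3, 'b'), (1, '')]


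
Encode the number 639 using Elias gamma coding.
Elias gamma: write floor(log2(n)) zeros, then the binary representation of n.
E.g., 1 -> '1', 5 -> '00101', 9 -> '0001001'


num_bits = floor(log2(639)) + 1 = 10
leading_zeros = num_bits - 1 = 9
binary(639) = 1001111111

Elias gamma(639) = '000000000' + '1001111111' = 0000000001001111111 (19 bits)


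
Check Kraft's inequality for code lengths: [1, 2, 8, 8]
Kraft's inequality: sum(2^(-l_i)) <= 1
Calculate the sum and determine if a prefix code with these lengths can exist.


Sum = 2^(-1) + 2^(-2) + 2^(-8) + 2^(-8)
    = 0.5 + 0.25 + 0.00390625 + 0.00390625
    = 194/256 = 0.7578125
Since 0.7578125 <= 1, Kraft's inequality IS satisfied.
A prefix code with these lengths CAN exist.

Kraft sum = 0.7578125. Satisfied.


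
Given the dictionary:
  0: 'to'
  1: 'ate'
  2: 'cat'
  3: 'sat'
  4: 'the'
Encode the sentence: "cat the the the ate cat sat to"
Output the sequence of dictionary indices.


Look up each word in the dictionary:
  'cat' -> 2
  'the' -> 4
  'the' -> 4
  'the' -> 4
  'ate' -> 1
  'cat' -> 2
  'sat' -> 3
  'to' -> 0

Encoded: [2, 4, 4, 4, 1, 2, 3, 0]


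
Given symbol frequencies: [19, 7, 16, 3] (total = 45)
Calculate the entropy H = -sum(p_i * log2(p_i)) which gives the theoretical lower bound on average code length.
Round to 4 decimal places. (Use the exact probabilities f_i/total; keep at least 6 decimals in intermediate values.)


Per-symbol terms -p_i * log2(p_i) with p_i = f_i/45:
  p = 19/45 = 0.422222: log2(p) = -1.243926, -p*log2(p) = 0.525213
  p = 7/45 = 0.155556: log2(p) = -2.684498, -p*log2(p) = 0.417589
  p = 16/45 = 0.355556: log2(p) = -1.491853, -p*log2(p) = 0.530437
  p = 3/45 = 0.066667: log2(p) = -3.906891, -p*log2(p) = 0.260459
H = 0.525213 + 0.417589 + 0.530437 + 0.260459 = 1.733698

H = 1.7337 bits/symbol


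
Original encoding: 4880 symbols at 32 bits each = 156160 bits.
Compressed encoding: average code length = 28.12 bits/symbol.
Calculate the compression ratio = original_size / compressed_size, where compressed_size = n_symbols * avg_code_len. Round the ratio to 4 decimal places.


original_size = n_symbols * orig_bits = 4880 * 32 = 156160 bits
compressed_size = n_symbols * avg_code_len = 4880 * 28.12 = 137225.6 bits
ratio = original_size / compressed_size = 156160 / 137225.6 = 1.138

Compression ratio = 1.138


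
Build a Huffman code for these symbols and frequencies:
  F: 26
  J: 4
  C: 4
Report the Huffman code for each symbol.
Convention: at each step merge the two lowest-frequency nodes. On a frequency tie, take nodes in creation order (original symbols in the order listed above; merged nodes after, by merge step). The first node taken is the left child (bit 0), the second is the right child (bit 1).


Huffman tree construction:
Step 1: Merge J(4) + C(4) = 8
Step 2: Merge (J+C)(8) + F(26) = 34
Read each symbol's code off the tree from the root (left child = 0, right child = 1).

Codes:
  F: 1 (length 1)
  J: 00 (length 2)
  C: 01 (length 2)
Average code length: 42/34 = 1.2353 bits/symbol


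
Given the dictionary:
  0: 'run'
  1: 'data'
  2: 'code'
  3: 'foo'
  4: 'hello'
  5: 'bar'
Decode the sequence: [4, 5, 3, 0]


Look up each index in the dictionary:
  4 -> 'hello'
  5 -> 'bar'
  3 -> 'foo'
  0 -> 'run'

Decoded: "hello bar foo run"


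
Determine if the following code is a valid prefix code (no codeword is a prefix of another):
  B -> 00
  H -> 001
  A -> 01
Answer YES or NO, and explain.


Checking each pair (does one codeword prefix another?):
  B='00' vs H='001': prefix -- VIOLATION

NO -- this is NOT a valid prefix code. B (00) is a prefix of H (001).


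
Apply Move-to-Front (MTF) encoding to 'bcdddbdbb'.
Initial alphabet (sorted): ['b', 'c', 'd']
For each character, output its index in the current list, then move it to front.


MTF encoding:
'b': index 0 in ['b', 'c', 'd'] -> ['b', 'c', 'd']
'c': index 1 in ['b', 'c', 'd'] -> ['c', 'b', 'd']
'd': index 2 in ['c', 'b', 'd'] -> ['d', 'c', 'b']
'd': index 0 in ['d', 'c', 'b'] -> ['d', 'c', 'b']
'd': index 0 in ['d', 'c', 'b'] -> ['d', 'c', 'b']
'b': index 2 in ['d', 'c', 'b'] -> ['b', 'd', 'c']
'd': index 1 in ['b', 'd', 'c'] -> ['d', 'b', 'c']
'b': index 1 in ['d', 'b', 'c'] -> ['b', 'd', 'c']
'b': index 0 in ['b', 'd', 'c'] -> ['b', 'd', 'c']


Output: [0, 1, 2, 0, 0, 2, 1, 1, 0]


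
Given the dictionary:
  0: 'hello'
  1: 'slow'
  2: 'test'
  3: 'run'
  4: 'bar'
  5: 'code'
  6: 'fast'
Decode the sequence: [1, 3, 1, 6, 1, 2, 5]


Look up each index in the dictionary:
  1 -> 'slow'
  3 -> 'run'
  1 -> 'slow'
  6 -> 'fast'
  1 -> 'slow'
  2 -> 'test'
  5 -> 'code'

Decoded: "slow run slow fast slow test code"


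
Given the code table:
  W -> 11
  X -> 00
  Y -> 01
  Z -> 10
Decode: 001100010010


Decoding:
00 -> X
11 -> W
00 -> X
01 -> Y
00 -> X
10 -> Z


Result: XWXYXZ


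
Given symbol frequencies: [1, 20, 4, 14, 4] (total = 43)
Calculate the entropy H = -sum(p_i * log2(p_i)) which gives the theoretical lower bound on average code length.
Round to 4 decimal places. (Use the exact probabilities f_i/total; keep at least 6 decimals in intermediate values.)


Per-symbol terms -p_i * log2(p_i) with p_i = f_i/43:
  p = 1/43 = 0.023256: log2(p) = -5.426265, -p*log2(p) = 0.126192
  p = 20/43 = 0.465116: log2(p) = -1.104337, -p*log2(p) = 0.513645
  p = 4/43 = 0.093023: log2(p) = -3.426265, -p*log2(p) = 0.318722
  p = 14/43 = 0.325581: log2(p) = -1.618910, -p*log2(p) = 0.527087
  p = 4/43 = 0.093023: log2(p) = -3.426265, -p*log2(p) = 0.318722
H = 0.126192 + 0.513645 + 0.318722 + 0.527087 + 0.318722 = 1.804368

H = 1.8044 bits/symbol


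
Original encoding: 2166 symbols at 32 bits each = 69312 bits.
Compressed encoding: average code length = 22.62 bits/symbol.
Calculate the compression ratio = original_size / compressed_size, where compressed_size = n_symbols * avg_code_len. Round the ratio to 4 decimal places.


original_size = n_symbols * orig_bits = 2166 * 32 = 69312 bits
compressed_size = n_symbols * avg_code_len = 2166 * 22.62 = 48994.92 bits
ratio = original_size / compressed_size = 69312 / 48994.92 = 1.4147

Compression ratio = 1.4147


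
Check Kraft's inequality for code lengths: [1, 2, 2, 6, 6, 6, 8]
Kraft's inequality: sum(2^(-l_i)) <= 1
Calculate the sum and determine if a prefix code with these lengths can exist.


Sum = 2^(-1) + 2^(-2) + 2^(-2) + 2^(-6) + 2^(-6) + 2^(-6) + 2^(-8)
    = 0.5 + 0.25 + 0.25 + 0.015625 + 0.015625 + 0.015625 + 0.00390625
    = 269/256 = 1.05078125
Since 1.05078125 > 1, Kraft's inequality is NOT satisfied.
A prefix code with these lengths CANNOT exist.

Kraft sum = 1.05078125. Not satisfied.


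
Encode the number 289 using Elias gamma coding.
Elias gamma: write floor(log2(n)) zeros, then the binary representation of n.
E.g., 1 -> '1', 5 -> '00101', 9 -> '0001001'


num_bits = floor(log2(289)) + 1 = 9
leading_zeros = num_bits - 1 = 8
binary(289) = 100100001

Elias gamma(289) = '00000000' + '100100001' = 00000000100100001 (17 bits)


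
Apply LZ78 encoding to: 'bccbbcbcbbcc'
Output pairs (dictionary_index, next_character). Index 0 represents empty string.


LZ78 encoding steps:
Dictionary: {0: ''}
Step 1: w='' (idx 0), next='b' -> output (0, 'b'), add 'b' as idx 1
Step 2: w='' (idx 0), next='c' -> output (0, 'c'), add 'c' as idx 2
Step 3: w='c' (idx 2), next='b' -> output (2, 'b'), add 'cb' as idx 3
Step 4: w='b' (idx 1), next='c' -> output (1, 'c'), add 'bc' as idx 4
Step 5: w='bc' (idx 4), next='b' -> output (4, 'b'), add 'bcb' as idx 5
Step 6: w='bc' (idx 4), next='c' -> output (4, 'c'), add 'bcc' as idx 6


Encoded: [(0, 'b'), (0, 'c'), (2, 'b'), (1, 'c'), (4, 'b'), (4, 'c')]


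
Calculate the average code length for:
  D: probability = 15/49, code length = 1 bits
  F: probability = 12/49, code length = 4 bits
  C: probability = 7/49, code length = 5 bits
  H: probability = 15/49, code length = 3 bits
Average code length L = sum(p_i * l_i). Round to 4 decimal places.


Weighted contributions p_i * l_i:
  D: (15/49) * 1 = 15/49
  F: (12/49) * 4 = 48/49
  C: (7/49) * 5 = 35/49
  H: (15/49) * 3 = 45/49
Sum = (15 + 48 + 35 + 45)/49 = 143/49

L = 143/49 = 2.9184 bits/symbol


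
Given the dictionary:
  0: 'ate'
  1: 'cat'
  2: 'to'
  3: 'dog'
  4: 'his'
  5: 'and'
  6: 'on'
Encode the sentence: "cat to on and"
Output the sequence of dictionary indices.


Look up each word in the dictionary:
  'cat' -> 1
  'to' -> 2
  'on' -> 6
  'and' -> 5

Encoded: [1, 2, 6, 5]


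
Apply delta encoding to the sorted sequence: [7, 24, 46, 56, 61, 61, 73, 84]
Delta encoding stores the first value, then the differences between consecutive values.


First value: 7
Deltas:
  24 - 7 = 17
  46 - 24 = 22
  56 - 46 = 10
  61 - 56 = 5
  61 - 61 = 0
  73 - 61 = 12
  84 - 73 = 11


Delta encoded: [7, 17, 22, 10, 5, 0, 12, 11]


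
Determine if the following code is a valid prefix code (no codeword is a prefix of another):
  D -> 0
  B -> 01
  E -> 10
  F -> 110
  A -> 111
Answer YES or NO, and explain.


Checking each pair (does one codeword prefix another?):
  D='0' vs B='01': prefix -- VIOLATION

NO -- this is NOT a valid prefix code. D (0) is a prefix of B (01).


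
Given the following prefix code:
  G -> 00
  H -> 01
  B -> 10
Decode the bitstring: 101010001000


Decoding step by step:
Bits 10 -> B
Bits 10 -> B
Bits 10 -> B
Bits 00 -> G
Bits 10 -> B
Bits 00 -> G


Decoded message: BBBGBG


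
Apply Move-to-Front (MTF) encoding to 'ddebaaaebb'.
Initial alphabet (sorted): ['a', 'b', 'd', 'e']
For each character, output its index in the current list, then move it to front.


MTF encoding:
'd': index 2 in ['a', 'b', 'd', 'e'] -> ['d', 'a', 'b', 'e']
'd': index 0 in ['d', 'a', 'b', 'e'] -> ['d', 'a', 'b', 'e']
'e': index 3 in ['d', 'a', 'b', 'e'] -> ['e', 'd', 'a', 'b']
'b': index 3 in ['e', 'd', 'a', 'b'] -> ['b', 'e', 'd', 'a']
'a': index 3 in ['b', 'e', 'd', 'a'] -> ['a', 'b', 'e', 'd']
'a': index 0 in ['a', 'b', 'e', 'd'] -> ['a', 'b', 'e', 'd']
'a': index 0 in ['a', 'b', 'e', 'd'] -> ['a', 'b', 'e', 'd']
'e': index 2 in ['a', 'b', 'e', 'd'] -> ['e', 'a', 'b', 'd']
'b': index 2 in ['e', 'a', 'b', 'd'] -> ['b', 'e', 'a', 'd']
'b': index 0 in ['b', 'e', 'a', 'd'] -> ['b', 'e', 'a', 'd']


Output: [2, 0, 3, 3, 3, 0, 0, 2, 2, 0]


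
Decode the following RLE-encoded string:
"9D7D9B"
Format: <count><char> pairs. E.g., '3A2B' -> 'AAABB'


Expanding each <count><char> pair:
  9D -> 'DDDDDDDDD'
  7D -> 'DDDDDDD'
  9B -> 'BBBBBBBBB'

Decoded = DDDDDDDDDDDDDDDDBBBBBBBBB


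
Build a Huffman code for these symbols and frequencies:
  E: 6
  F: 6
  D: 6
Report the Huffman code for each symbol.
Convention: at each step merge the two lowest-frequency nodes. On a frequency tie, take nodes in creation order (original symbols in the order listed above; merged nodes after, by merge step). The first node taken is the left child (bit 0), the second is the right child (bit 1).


Huffman tree construction:
Step 1: Merge E(6) + F(6) = 12
Step 2: Merge D(6) + (E+F)(12) = 18
Read each symbol's code off the tree from the root (left child = 0, right child = 1).

Codes:
  E: 10 (length 2)
  F: 11 (length 2)
  D: 0 (length 1)
Average code length: 30/18 = 1.6667 bits/symbol


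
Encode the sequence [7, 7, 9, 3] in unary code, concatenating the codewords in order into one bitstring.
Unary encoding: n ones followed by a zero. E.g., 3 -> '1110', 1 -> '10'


Encode each number as n ones followed by a terminating 0:
  7 -> 11111110 (8 bits)
  7 -> 11111110 (8 bits)
  9 -> 1111111110 (10 bits)
  3 -> 1110 (4 bits)
Total length = 8 + 8 + 10 + 4 = 30 bits.

Unary([7, 7, 9, 3]) = 111111101111111011111111101110 (30 bits)


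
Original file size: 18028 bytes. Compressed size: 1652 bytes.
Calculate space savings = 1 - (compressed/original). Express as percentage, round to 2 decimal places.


ratio = compressed/original = 1652/18028 = 0.091635
savings = 1 - ratio = 1 - 0.091635 = 0.908365
as a percentage: 0.908365 * 100 = 90.84%

Space savings = 1 - 1652/18028 = 90.84%


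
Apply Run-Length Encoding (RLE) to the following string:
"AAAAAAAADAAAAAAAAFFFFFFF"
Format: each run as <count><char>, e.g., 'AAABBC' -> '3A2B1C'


Scanning runs left to right:
  i=0: run of 'A' x 8 -> '8A'
  i=8: run of 'D' x 1 -> '1D'
  i=9: run of 'A' x 8 -> '8A'
  i=17: run of 'F' x 7 -> '7F'

RLE = 8A1D8A7F


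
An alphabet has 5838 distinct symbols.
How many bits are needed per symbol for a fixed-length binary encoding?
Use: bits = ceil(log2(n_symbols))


log2(5838) = 12.5113
Bracket: 2^12 = 4096 < 5838 <= 2^13 = 8192
So ceil(log2(5838)) = 13

bits = ceil(log2(5838)) = ceil(12.5113) = 13 bits


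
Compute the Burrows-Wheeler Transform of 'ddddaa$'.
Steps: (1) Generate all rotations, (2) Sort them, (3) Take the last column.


Rotations (sorted):
  0: $ddddaa -> last char: a
  1: a$dddda -> last char: a
  2: aa$dddd -> last char: d
  3: daa$ddd -> last char: d
  4: ddaa$dd -> last char: d
  5: dddaa$d -> last char: d
  6: ddddaa$ -> last char: $


BWT = aadddd$


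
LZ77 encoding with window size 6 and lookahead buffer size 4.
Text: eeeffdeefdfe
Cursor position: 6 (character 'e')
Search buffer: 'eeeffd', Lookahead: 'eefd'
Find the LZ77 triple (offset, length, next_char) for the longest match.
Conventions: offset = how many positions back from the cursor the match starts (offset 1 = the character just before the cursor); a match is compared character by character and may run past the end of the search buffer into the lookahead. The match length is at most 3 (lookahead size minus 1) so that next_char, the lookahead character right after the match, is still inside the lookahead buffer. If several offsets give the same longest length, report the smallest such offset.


Try each offset into the search buffer:
  offset=1 (pos 5, char 'd'): match length 0
  offset=2 (pos 4, char 'f'): match length 0
  offset=3 (pos 3, char 'f'): match length 0
  offset=4 (pos 2, char 'e'): match length 1
  offset=5 (pos 1, char 'e'): match length 3
  offset=6 (pos 0, char 'e'): match length 2
Longest match has length 3 at offset 5.
next_char = character at position 6 + 3 = 9 -> 'd'

Best match: offset=5, length=3 (matching 'eef' starting at position 1)
LZ77 triple: (5, 3, 'd')


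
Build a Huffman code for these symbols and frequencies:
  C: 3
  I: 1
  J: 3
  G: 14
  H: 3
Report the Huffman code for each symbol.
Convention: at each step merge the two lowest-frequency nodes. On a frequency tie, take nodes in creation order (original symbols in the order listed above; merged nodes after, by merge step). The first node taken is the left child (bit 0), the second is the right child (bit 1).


Huffman tree construction:
Step 1: Merge I(1) + C(3) = 4
Step 2: Merge J(3) + H(3) = 6
Step 3: Merge (I+C)(4) + (J+H)(6) = 10
Step 4: Merge ((I+C)+(J+H))(10) + G(14) = 24
Read each symbol's code off the tree from the root (left child = 0, right child = 1).

Codes:
  C: 001 (length 3)
  I: 000 (length 3)
  J: 010 (length 3)
  G: 1 (length 1)
  H: 011 (length 3)
Average code length: 44/24 = 1.8333 bits/symbol


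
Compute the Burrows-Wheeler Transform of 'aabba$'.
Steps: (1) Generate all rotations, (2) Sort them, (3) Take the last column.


Rotations (sorted):
  0: $aabba -> last char: a
  1: a$aabb -> last char: b
  2: aabba$ -> last char: $
  3: abba$a -> last char: a
  4: ba$aab -> last char: b
  5: bba$aa -> last char: a


BWT = ab$aba


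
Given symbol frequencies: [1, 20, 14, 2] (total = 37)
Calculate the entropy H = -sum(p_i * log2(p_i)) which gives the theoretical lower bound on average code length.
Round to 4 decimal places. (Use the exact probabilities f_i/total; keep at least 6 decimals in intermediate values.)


Per-symbol terms -p_i * log2(p_i) with p_i = f_i/37:
  p = 1/37 = 0.027027: log2(p) = -5.209453, -p*log2(p) = 0.140796
  p = 20/37 = 0.540541: log2(p) = -0.887525, -p*log2(p) = 0.479743
  p = 14/37 = 0.378378: log2(p) = -1.402098, -p*log2(p) = 0.530524
  p = 2/37 = 0.054054: log2(p) = -4.209453, -p*log2(p) = 0.227538
H = 0.140796 + 0.479743 + 0.530524 + 0.227538 = 1.378601

H = 1.3786 bits/symbol


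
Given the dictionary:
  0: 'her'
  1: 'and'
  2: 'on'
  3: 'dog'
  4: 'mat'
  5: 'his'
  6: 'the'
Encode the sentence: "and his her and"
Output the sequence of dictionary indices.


Look up each word in the dictionary:
  'and' -> 1
  'his' -> 5
  'her' -> 0
  'and' -> 1

Encoded: [1, 5, 0, 1]


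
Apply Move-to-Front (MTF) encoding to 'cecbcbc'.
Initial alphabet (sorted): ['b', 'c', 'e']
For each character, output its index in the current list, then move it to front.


MTF encoding:
'c': index 1 in ['b', 'c', 'e'] -> ['c', 'b', 'e']
'e': index 2 in ['c', 'b', 'e'] -> ['e', 'c', 'b']
'c': index 1 in ['e', 'c', 'b'] -> ['c', 'e', 'b']
'b': index 2 in ['c', 'e', 'b'] -> ['b', 'c', 'e']
'c': index 1 in ['b', 'c', 'e'] -> ['c', 'b', 'e']
'b': index 1 in ['c', 'b', 'e'] -> ['b', 'c', 'e']
'c': index 1 in ['b', 'c', 'e'] -> ['c', 'b', 'e']


Output: [1, 2, 1, 2, 1, 1, 1]


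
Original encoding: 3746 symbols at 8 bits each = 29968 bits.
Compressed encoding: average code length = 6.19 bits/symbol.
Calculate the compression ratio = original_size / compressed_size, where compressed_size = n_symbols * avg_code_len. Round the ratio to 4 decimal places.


original_size = n_symbols * orig_bits = 3746 * 8 = 29968 bits
compressed_size = n_symbols * avg_code_len = 3746 * 6.19 = 23187.74 bits
ratio = original_size / compressed_size = 29968 / 23187.74 = 1.2924

Compression ratio = 1.2924


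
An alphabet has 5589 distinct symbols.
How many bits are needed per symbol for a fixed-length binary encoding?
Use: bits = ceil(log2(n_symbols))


log2(5589) = 12.4484
Bracket: 2^12 = 4096 < 5589 <= 2^13 = 8192
So ceil(log2(5589)) = 13

bits = ceil(log2(5589)) = ceil(12.4484) = 13 bits


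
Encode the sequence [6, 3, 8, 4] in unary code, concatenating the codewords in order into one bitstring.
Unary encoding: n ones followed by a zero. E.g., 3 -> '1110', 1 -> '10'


Encode each number as n ones followed by a terminating 0:
  6 -> 1111110 (7 bits)
  3 -> 1110 (4 bits)
  8 -> 111111110 (9 bits)
  4 -> 11110 (5 bits)
Total length = 7 + 4 + 9 + 5 = 25 bits.

Unary([6, 3, 8, 4]) = 1111110111011111111011110 (25 bits)


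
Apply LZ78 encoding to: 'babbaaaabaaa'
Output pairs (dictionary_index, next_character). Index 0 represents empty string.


LZ78 encoding steps:
Dictionary: {0: ''}
Step 1: w='' (idx 0), next='b' -> output (0, 'b'), add 'b' as idx 1
Step 2: w='' (idx 0), next='a' -> output (0, 'a'), add 'a' as idx 2
Step 3: w='b' (idx 1), next='b' -> output (1, 'b'), add 'bb' as idx 3
Step 4: w='a' (idx 2), next='a' -> output (2, 'a'), add 'aa' as idx 4
Step 5: w='aa' (idx 4), next='b' -> output (4, 'b'), add 'aab' as idx 5
Step 6: w='aa' (idx 4), next='a' -> output (4, 'a'), add 'aaa' as idx 6


Encoded: [(0, 'b'), (0, 'a'), (1, 'b'), (2, 'a'), (4, 'b'), (4, 'a')]


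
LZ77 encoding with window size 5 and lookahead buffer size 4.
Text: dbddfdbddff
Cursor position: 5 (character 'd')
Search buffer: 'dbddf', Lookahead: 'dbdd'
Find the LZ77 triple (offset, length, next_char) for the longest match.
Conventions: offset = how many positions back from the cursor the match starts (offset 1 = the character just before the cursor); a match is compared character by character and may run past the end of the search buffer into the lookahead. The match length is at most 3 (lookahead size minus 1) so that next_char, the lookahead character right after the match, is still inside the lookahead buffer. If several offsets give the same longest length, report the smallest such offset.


Try each offset into the search buffer:
  offset=1 (pos 4, char 'f'): match length 0
  offset=2 (pos 3, char 'd'): match length 1
  offset=3 (pos 2, char 'd'): match length 1
  offset=4 (pos 1, char 'b'): match length 0
  offset=5 (pos 0, char 'd'): match length 3
Longest match has length 3 at offset 5.
next_char = character at position 5 + 3 = 8 -> 'd'

Best match: offset=5, length=3 (matching 'dbd' starting at position 0)
LZ77 triple: (5, 3, 'd')


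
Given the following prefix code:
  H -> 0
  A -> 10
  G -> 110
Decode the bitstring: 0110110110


Decoding step by step:
Bits 0 -> H
Bits 110 -> G
Bits 110 -> G
Bits 110 -> G


Decoded message: HGGG


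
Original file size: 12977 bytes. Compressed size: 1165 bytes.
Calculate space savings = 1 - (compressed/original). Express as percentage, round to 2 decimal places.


ratio = compressed/original = 1165/12977 = 0.089774
savings = 1 - ratio = 1 - 0.089774 = 0.910226
as a percentage: 0.910226 * 100 = 91.02%

Space savings = 1 - 1165/12977 = 91.02%


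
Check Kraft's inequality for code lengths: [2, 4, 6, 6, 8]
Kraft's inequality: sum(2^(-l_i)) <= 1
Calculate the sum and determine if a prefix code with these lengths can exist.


Sum = 2^(-2) + 2^(-4) + 2^(-6) + 2^(-6) + 2^(-8)
    = 0.25 + 0.0625 + 0.015625 + 0.015625 + 0.00390625
    = 89/256 = 0.34765625
Since 0.34765625 <= 1, Kraft's inequality IS satisfied.
A prefix code with these lengths CAN exist.

Kraft sum = 0.34765625. Satisfied.


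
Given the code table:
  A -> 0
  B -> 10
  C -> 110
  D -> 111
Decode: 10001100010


Decoding:
10 -> B
0 -> A
0 -> A
110 -> C
0 -> A
0 -> A
10 -> B


Result: BAACAAB


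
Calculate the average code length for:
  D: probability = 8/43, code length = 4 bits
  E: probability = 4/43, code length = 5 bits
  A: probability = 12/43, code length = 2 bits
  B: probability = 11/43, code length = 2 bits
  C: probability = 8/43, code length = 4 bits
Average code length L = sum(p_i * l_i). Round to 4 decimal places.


Weighted contributions p_i * l_i:
  D: (8/43) * 4 = 32/43
  E: (4/43) * 5 = 20/43
  A: (12/43) * 2 = 24/43
  B: (11/43) * 2 = 22/43
  C: (8/43) * 4 = 32/43
Sum = (32 + 20 + 24 + 22 + 32)/43 = 130/43

L = 130/43 = 3.0233 bits/symbol


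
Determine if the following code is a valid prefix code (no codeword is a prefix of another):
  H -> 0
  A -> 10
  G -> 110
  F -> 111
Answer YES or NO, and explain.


Checking each pair (does one codeword prefix another?):
  H='0' vs A='10': no prefix
  H='0' vs G='110': no prefix
  H='0' vs F='111': no prefix
  A='10' vs H='0': no prefix
  A='10' vs G='110': no prefix
  A='10' vs F='111': no prefix
  G='110' vs H='0': no prefix
  G='110' vs A='10': no prefix
  G='110' vs F='111': no prefix
  F='111' vs H='0': no prefix
  F='111' vs A='10': no prefix
  F='111' vs G='110': no prefix
No violation found over all pairs.

YES -- this is a valid prefix code. No codeword is a prefix of any other codeword.


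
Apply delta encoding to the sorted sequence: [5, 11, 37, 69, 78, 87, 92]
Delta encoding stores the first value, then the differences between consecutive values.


First value: 5
Deltas:
  11 - 5 = 6
  37 - 11 = 26
  69 - 37 = 32
  78 - 69 = 9
  87 - 78 = 9
  92 - 87 = 5


Delta encoded: [5, 6, 26, 32, 9, 9, 5]


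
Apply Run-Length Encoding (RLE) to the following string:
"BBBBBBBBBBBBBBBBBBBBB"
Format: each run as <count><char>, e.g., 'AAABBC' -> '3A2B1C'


Scanning runs left to right:
  i=0: run of 'B' x 21 -> '21B'

RLE = 21B


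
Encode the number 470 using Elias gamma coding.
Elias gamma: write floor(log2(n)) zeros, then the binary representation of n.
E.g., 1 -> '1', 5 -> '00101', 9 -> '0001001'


num_bits = floor(log2(470)) + 1 = 9
leading_zeros = num_bits - 1 = 8
binary(470) = 111010110

Elias gamma(470) = '00000000' + '111010110' = 00000000111010110 (17 bits)


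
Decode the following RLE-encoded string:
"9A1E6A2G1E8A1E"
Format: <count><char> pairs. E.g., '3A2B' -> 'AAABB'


Expanding each <count><char> pair:
  9A -> 'AAAAAAAAA'
  1E -> 'E'
  6A -> 'AAAAAA'
  2G -> 'GG'
  1E -> 'E'
  8A -> 'AAAAAAAA'
  1E -> 'E'

Decoded = AAAAAAAAAEAAAAAAGGEAAAAAAAAE


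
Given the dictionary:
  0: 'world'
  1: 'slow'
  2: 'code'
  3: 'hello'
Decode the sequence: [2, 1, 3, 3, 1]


Look up each index in the dictionary:
  2 -> 'code'
  1 -> 'slow'
  3 -> 'hello'
  3 -> 'hello'
  1 -> 'slow'

Decoded: "code slow hello hello slow"


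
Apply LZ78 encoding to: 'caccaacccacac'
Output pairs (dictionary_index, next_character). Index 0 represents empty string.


LZ78 encoding steps:
Dictionary: {0: ''}
Step 1: w='' (idx 0), next='c' -> output (0, 'c'), add 'c' as idx 1
Step 2: w='' (idx 0), next='a' -> output (0, 'a'), add 'a' as idx 2
Step 3: w='c' (idx 1), next='c' -> output (1, 'c'), add 'cc' as idx 3
Step 4: w='a' (idx 2), next='a' -> output (2, 'a'), add 'aa' as idx 4
Step 5: w='cc' (idx 3), next='c' -> output (3, 'c'), add 'ccc' as idx 5
Step 6: w='a' (idx 2), next='c' -> output (2, 'c'), add 'ac' as idx 6
Step 7: w='ac' (idx 6), end of input -> output (6, '')


Encoded: [(0, 'c'), (0, 'a'), (1, 'c'), (2, 'a'), (3, 'c'), (2, 'c'), (6, '')]


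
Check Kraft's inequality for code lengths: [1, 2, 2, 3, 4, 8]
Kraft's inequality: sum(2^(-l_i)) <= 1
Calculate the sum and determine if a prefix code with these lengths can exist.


Sum = 2^(-1) + 2^(-2) + 2^(-2) + 2^(-3) + 2^(-4) + 2^(-8)
    = 0.5 + 0.25 + 0.25 + 0.125 + 0.0625 + 0.00390625
    = 305/256 = 1.19140625
Since 1.19140625 > 1, Kraft's inequality is NOT satisfied.
A prefix code with these lengths CANNOT exist.

Kraft sum = 1.19140625. Not satisfied.


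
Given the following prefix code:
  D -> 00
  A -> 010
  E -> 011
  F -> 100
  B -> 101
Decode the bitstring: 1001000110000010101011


Decoding step by step:
Bits 100 -> F
Bits 100 -> F
Bits 011 -> E
Bits 00 -> D
Bits 00 -> D
Bits 010 -> A
Bits 101 -> B
Bits 011 -> E


Decoded message: FFEDDABE


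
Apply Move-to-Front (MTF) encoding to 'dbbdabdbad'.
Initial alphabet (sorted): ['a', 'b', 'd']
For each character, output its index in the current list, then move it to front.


MTF encoding:
'd': index 2 in ['a', 'b', 'd'] -> ['d', 'a', 'b']
'b': index 2 in ['d', 'a', 'b'] -> ['b', 'd', 'a']
'b': index 0 in ['b', 'd', 'a'] -> ['b', 'd', 'a']
'd': index 1 in ['b', 'd', 'a'] -> ['d', 'b', 'a']
'a': index 2 in ['d', 'b', 'a'] -> ['a', 'd', 'b']
'b': index 2 in ['a', 'd', 'b'] -> ['b', 'a', 'd']
'd': index 2 in ['b', 'a', 'd'] -> ['d', 'b', 'a']
'b': index 1 in ['d', 'b', 'a'] -> ['b', 'd', 'a']
'a': index 2 in ['b', 'd', 'a'] -> ['a', 'b', 'd']
'd': index 2 in ['a', 'b', 'd'] -> ['d', 'a', 'b']


Output: [2, 2, 0, 1, 2, 2, 2, 1, 2, 2]


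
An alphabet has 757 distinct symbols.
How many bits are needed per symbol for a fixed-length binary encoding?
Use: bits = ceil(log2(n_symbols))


log2(757) = 9.5641
Bracket: 2^9 = 512 < 757 <= 2^10 = 1024
So ceil(log2(757)) = 10

bits = ceil(log2(757)) = ceil(9.5641) = 10 bits


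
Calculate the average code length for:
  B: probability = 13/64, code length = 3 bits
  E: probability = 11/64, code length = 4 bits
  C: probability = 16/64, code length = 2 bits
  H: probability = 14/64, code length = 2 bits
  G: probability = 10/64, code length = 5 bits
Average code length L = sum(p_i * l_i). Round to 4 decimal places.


Weighted contributions p_i * l_i:
  B: (13/64) * 3 = 39/64
  E: (11/64) * 4 = 44/64
  C: (16/64) * 2 = 32/64
  H: (14/64) * 2 = 28/64
  G: (10/64) * 5 = 50/64
Sum = (39 + 44 + 32 + 28 + 50)/64 = 193/64

L = 193/64 = 3.0156 bits/symbol


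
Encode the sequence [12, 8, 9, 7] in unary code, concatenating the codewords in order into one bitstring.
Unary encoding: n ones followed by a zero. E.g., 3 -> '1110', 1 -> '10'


Encode each number as n ones followed by a terminating 0:
  12 -> 1111111111110 (13 bits)
  8 -> 111111110 (9 bits)
  9 -> 1111111110 (10 bits)
  7 -> 11111110 (8 bits)
Total length = 13 + 9 + 10 + 8 = 40 bits.

Unary([12, 8, 9, 7]) = 1111111111110111111110111111111011111110 (40 bits)


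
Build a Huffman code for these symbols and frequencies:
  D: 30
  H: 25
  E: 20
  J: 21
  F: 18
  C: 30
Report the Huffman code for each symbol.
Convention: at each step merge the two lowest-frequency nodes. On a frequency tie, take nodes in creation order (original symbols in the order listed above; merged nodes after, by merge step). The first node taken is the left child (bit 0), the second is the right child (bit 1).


Huffman tree construction:
Step 1: Merge F(18) + E(20) = 38
Step 2: Merge J(21) + H(25) = 46
Step 3: Merge D(30) + C(30) = 60
Step 4: Merge (F+E)(38) + (J+H)(46) = 84
Step 5: Merge (D+C)(60) + ((F+E)+(J+H))(84) = 144
Read each symbol's code off the tree from the root (left child = 0, right child = 1).

Codes:
  D: 00 (length 2)
  H: 111 (length 3)
  E: 101 (length 3)
  J: 110 (length 3)
  F: 100 (length 3)
  C: 01 (length 2)
Average code length: 372/144 = 2.5833 bits/symbol


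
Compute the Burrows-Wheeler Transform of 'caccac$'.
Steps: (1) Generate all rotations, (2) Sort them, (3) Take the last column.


Rotations (sorted):
  0: $caccac -> last char: c
  1: ac$cacc -> last char: c
  2: accac$c -> last char: c
  3: c$cacca -> last char: a
  4: cac$cac -> last char: c
  5: caccac$ -> last char: $
  6: ccac$ca -> last char: a


BWT = cccac$a


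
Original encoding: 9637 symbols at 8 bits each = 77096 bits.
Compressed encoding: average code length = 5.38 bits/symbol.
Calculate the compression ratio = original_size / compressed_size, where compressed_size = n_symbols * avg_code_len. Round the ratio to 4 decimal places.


original_size = n_symbols * orig_bits = 9637 * 8 = 77096 bits
compressed_size = n_symbols * avg_code_len = 9637 * 5.38 = 51847.06 bits
ratio = original_size / compressed_size = 77096 / 51847.06 = 1.487

Compression ratio = 1.487


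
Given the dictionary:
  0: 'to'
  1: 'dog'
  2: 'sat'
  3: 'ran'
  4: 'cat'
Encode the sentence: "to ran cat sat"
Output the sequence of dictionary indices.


Look up each word in the dictionary:
  'to' -> 0
  'ran' -> 3
  'cat' -> 4
  'sat' -> 2

Encoded: [0, 3, 4, 2]


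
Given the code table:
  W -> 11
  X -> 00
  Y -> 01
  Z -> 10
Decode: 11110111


Decoding:
11 -> W
11 -> W
01 -> Y
11 -> W


Result: WWYW


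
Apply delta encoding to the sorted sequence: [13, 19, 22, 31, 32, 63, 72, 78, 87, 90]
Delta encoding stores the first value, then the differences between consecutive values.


First value: 13
Deltas:
  19 - 13 = 6
  22 - 19 = 3
  31 - 22 = 9
  32 - 31 = 1
  63 - 32 = 31
  72 - 63 = 9
  78 - 72 = 6
  87 - 78 = 9
  90 - 87 = 3


Delta encoded: [13, 6, 3, 9, 1, 31, 9, 6, 9, 3]


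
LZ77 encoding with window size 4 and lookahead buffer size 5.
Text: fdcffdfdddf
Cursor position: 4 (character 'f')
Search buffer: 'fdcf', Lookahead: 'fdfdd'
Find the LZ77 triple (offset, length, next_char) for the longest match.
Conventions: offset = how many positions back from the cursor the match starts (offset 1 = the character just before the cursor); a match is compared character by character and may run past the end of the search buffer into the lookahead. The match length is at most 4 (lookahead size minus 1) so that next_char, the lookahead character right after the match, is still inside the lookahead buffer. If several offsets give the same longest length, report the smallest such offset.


Try each offset into the search buffer:
  offset=1 (pos 3, char 'f'): match length 1
  offset=2 (pos 2, char 'c'): match length 0
  offset=3 (pos 1, char 'd'): match length 0
  offset=4 (pos 0, char 'f'): match length 2
Longest match has length 2 at offset 4.
next_char = character at position 4 + 2 = 6 -> 'f'

Best match: offset=4, length=2 (matching 'fd' starting at position 0)
LZ77 triple: (4, 2, 'f')


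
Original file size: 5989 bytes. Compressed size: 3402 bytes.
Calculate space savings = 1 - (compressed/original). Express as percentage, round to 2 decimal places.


ratio = compressed/original = 3402/5989 = 0.568041
savings = 1 - ratio = 1 - 0.568041 = 0.431959
as a percentage: 0.431959 * 100 = 43.2%

Space savings = 1 - 3402/5989 = 43.2%


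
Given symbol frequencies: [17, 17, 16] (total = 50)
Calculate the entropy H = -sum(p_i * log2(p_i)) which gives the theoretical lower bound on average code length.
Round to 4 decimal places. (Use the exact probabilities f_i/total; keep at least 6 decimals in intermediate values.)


Per-symbol terms -p_i * log2(p_i) with p_i = f_i/50:
  p = 17/50 = 0.340000: log2(p) = -1.556393, -p*log2(p) = 0.529174
  p = 17/50 = 0.340000: log2(p) = -1.556393, -p*log2(p) = 0.529174
  p = 16/50 = 0.320000: log2(p) = -1.643856, -p*log2(p) = 0.526034
H = 0.529174 + 0.529174 + 0.526034 = 1.584382

H = 1.5844 bits/symbol


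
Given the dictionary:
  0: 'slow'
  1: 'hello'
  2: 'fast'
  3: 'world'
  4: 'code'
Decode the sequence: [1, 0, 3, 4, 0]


Look up each index in the dictionary:
  1 -> 'hello'
  0 -> 'slow'
  3 -> 'world'
  4 -> 'code'
  0 -> 'slow'

Decoded: "hello slow world code slow"


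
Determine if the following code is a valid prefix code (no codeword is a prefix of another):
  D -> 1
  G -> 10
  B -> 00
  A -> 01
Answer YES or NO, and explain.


Checking each pair (does one codeword prefix another?):
  D='1' vs G='10': prefix -- VIOLATION

NO -- this is NOT a valid prefix code. D (1) is a prefix of G (10).


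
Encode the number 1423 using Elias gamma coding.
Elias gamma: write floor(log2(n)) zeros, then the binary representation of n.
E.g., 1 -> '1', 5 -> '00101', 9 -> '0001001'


num_bits = floor(log2(1423)) + 1 = 11
leading_zeros = num_bits - 1 = 10
binary(1423) = 10110001111

Elias gamma(1423) = '0000000000' + '10110001111' = 000000000010110001111 (21 bits)


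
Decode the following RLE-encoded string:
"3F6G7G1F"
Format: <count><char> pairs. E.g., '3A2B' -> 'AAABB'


Expanding each <count><char> pair:
  3F -> 'FFF'
  6G -> 'GGGGGG'
  7G -> 'GGGGGGG'
  1F -> 'F'

Decoded = FFFGGGGGGGGGGGGGF


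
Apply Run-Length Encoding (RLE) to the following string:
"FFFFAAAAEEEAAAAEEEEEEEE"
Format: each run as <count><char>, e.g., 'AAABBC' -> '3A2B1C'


Scanning runs left to right:
  i=0: run of 'F' x 4 -> '4F'
  i=4: run of 'A' x 4 -> '4A'
  i=8: run of 'E' x 3 -> '3E'
  i=11: run of 'A' x 4 -> '4A'
  i=15: run of 'E' x 8 -> '8E'

RLE = 4F4A3E4A8E


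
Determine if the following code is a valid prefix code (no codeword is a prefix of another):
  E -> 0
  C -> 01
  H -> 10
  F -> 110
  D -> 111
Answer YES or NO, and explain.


Checking each pair (does one codeword prefix another?):
  E='0' vs C='01': prefix -- VIOLATION

NO -- this is NOT a valid prefix code. E (0) is a prefix of C (01).


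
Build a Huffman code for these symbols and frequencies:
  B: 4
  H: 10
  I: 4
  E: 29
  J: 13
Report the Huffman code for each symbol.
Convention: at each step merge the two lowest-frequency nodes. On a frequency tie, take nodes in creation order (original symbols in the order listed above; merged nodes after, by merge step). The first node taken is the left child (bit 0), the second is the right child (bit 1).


Huffman tree construction:
Step 1: Merge B(4) + I(4) = 8
Step 2: Merge (B+I)(8) + H(10) = 18
Step 3: Merge J(13) + ((B+I)+H)(18) = 31
Step 4: Merge E(29) + (J+((B+I)+H))(31) = 60
Read each symbol's code off the tree from the root (left child = 0, right child = 1).

Codes:
  B: 1100 (length 4)
  H: 111 (length 3)
  I: 1101 (length 4)
  E: 0 (length 1)
  J: 10 (length 2)
Average code length: 117/60 = 1.9500 bits/symbol


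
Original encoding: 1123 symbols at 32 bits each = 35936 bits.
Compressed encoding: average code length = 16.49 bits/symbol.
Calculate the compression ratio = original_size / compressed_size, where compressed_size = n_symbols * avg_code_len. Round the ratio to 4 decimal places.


original_size = n_symbols * orig_bits = 1123 * 32 = 35936 bits
compressed_size = n_symbols * avg_code_len = 1123 * 16.49 = 18518.27 bits
ratio = original_size / compressed_size = 35936 / 18518.27 = 1.9406

Compression ratio = 1.9406


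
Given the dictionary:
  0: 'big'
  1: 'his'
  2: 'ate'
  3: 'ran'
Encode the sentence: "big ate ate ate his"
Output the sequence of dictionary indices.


Look up each word in the dictionary:
  'big' -> 0
  'ate' -> 2
  'ate' -> 2
  'ate' -> 2
  'his' -> 1

Encoded: [0, 2, 2, 2, 1]


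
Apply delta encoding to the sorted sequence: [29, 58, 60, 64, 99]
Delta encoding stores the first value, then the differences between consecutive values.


First value: 29
Deltas:
  58 - 29 = 29
  60 - 58 = 2
  64 - 60 = 4
  99 - 64 = 35


Delta encoded: [29, 29, 2, 4, 35]


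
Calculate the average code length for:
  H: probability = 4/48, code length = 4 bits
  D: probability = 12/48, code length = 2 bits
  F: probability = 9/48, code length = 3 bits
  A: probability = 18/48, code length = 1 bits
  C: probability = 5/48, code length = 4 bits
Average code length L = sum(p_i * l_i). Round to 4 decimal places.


Weighted contributions p_i * l_i:
  H: (4/48) * 4 = 16/48
  D: (12/48) * 2 = 24/48
  F: (9/48) * 3 = 27/48
  A: (18/48) * 1 = 18/48
  C: (5/48) * 4 = 20/48
Sum = (16 + 24 + 27 + 18 + 20)/48 = 105/48

L = 105/48 = 2.1875 bits/symbol
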